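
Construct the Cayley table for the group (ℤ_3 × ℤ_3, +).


Elements: {(0,0), (0,1), (0,2), (1,0), (1,1), (1,2), (2,0), (2,1), (2,2)}
Operation: componentwise addition mod (3, 3)
Entry (a, b) = ((a₁+b₁) mod 3, (a₂+b₂) mod 3)

Cayley table:
      | (0,0) | (0,1) | (0,2) | (1,0) | (1,1) | (1,2) | (2,0) | (2,1) | (2,2)
(0,0) | (0,0) | (0,1) | (0,2) | (1,0) | (1,1) | (1,2) | (2,0) | (2,1) | (2,2)
(0,1) | (0,1) | (0,2) | (0,0) | (1,1) | (1,2) | (1,0) | (2,1) | (2,2) | (2,0)
(0,2) | (0,2) | (0,0) | (0,1) | (1,2) | (1,0) | (1,1) | (2,2) | (2,0) | (2,1)
(1,0) | (1,0) | (1,1) | (1,2) | (2,0) | (2,1) | (2,2) | (0,0) | (0,1) | (0,2)
(1,1) | (1,1) | (1,2) | (1,0) | (2,1) | (2,2) | (2,0) | (0,1) | (0,2) | (0,0)
(1,2) | (1,2) | (1,0) | (1,1) | (2,2) | (2,0) | (2,1) | (0,2) | (0,0) | (0,1)
(2,0) | (2,0) | (2,1) | (2,2) | (0,0) | (0,1) | (0,2) | (1,0) | (1,1) | (1,2)
(2,1) | (2,1) | (2,2) | (2,0) | (0,1) | (0,2) | (0,0) | (1,1) | (1,2) | (1,0)
(2,2) | (2,2) | (2,0) | (2,1) | (0,2) | (0,0) | (0,1) | (1,2) | (1,0) | (1,1)


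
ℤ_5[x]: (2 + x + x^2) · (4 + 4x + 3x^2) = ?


Expand and collect like terms; reduce coefficients mod 5:
x^0: 2·4 = 8 ≡ 3 (mod 5)
x^1: 2·4 + 1·4 = 12 ≡ 2 (mod 5)
x^2: 2·3 + 1·4 + 1·4 = 14 ≡ 4 (mod 5)
x^3: 1·3 + 1·4 = 7 ≡ 2 (mod 5)
x^4: 1·3 = 3 ≡ 3 (mod 5)
Result: 3 + 2x + 4x^2 + 2x^3 + 3x^4

f · g = 3 + 2x + 4x^2 + 2x^3 + 3x^4


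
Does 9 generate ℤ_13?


g generates ℤ_n iff gcd(g, n) = 1
gcd(9, 13) = 1
Since gcd = 1, 9 is a generator.

Yes, 9 generates ℤ_13


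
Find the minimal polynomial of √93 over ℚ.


√93 satisfies x² - 93 = 0, irreducible over ℚ since 93 is squarefree

Minimal polynomial: x² - 93


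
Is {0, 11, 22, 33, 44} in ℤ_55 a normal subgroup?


H = {0, 11, 22, 33, 44} in ℤ_55
ℤ_55 is abelian; every subgroup of an abelian group is normal

Yes, normal subgroup


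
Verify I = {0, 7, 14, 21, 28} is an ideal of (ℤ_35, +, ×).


Check ideal conditions for I = {0, 7, 14, 21, 28} in ℤ_35:
(1) I is an additive subgroup? Yes
(2) For r ∈ ℤ_35 and a ∈ I: r·a ∈ I? Yes

Yes, I is an ideal of ℤ_35


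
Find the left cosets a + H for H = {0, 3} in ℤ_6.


H = {0, 3}, |H| = 2
Number of cosets = |G|/|H| = 6/2 = 3
0 + H = {0, 3}
1 + H = {1, 4}
2 + H = {2, 5}

Cosets: 0+H={0,3}; 1+H={1,4}; 2+H={2,5}


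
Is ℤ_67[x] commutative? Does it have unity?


ℤ_67 is a field (n prime), so ℤ_67[x] is a commutative integral domain with unity
Commutative: Yes
Integral domain: Yes
Has unity: Yes

ℤ_67[x]: Commutative=Yes, Unity=Yes


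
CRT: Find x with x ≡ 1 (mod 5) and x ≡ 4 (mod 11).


m₁ = 5, m₂ = 11, gcd = 1, so CRT applies. M = m₁·m₂ = 55
Let M₁ = M/m₁ = 11, M₂ = M/m₂ = 5
Find y₁ ≡ M₁⁻¹ (mod m₁): 11⁻¹ ≡ 1 (mod 5)
Find y₂ ≡ M₂⁻¹ (mod m₂): 5⁻¹ ≡ 9 (mod 11)
x = a₁·M₁·y₁ + a₂·M₂·y₂ = 1·11·1 + 4·5·9 = 191
Reduce mod 55: x ≡ 26
Check: 26 mod 5 = 1 ✓, 26 mod 11 = 4 ✓

x ≡ 26 (mod 55)


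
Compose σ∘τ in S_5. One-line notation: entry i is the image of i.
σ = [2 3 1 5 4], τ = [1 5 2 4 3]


σ∘τ: apply τ first, then σ
1 →τ 1 →σ 2
2 →τ 5 →σ 4
3 →τ 2 →σ 3
4 →τ 4 →σ 5
5 →τ 3 →σ 1

σ∘τ = [2 4 3 5 1]


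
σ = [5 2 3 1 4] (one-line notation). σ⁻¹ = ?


To find σ⁻¹, swap domain and range:
σ(1) = 5 → σ⁻¹(5) = 1
σ(2) = 2 → σ⁻¹(2) = 2
σ(3) = 3 → σ⁻¹(3) = 3
σ(4) = 1 → σ⁻¹(1) = 4
σ(5) = 4 → σ⁻¹(4) = 5

σ⁻¹ = [4 2 3 5 1]


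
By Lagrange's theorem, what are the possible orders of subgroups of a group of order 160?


Lagrange's theorem: |H| divides |G|
|G| = 160
Divisors of 160: 1, 2, 4, 5, 8, 10, 16, 20, 32, 40, 80, 160

Possible subgroup orders: {1, 2, 4, 5, 8, 10, 16, 20, 32, 40, 80, 160}


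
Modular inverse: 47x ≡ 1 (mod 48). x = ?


Use the extended Euclidean algorithm to write 1 = 47·s + 48·t; then s mod 48 is the inverse.
Euclidean algorithm:
  47 = 0·48 + 47
  48 = 1·47 + 1
  47 = 47·1 + 0
gcd(47,48) = 1
Back-substitution gives: 47·(-1) + 48·(1) = 1
So 47⁻¹ ≡ -1 ≡ 47 (mod 48)
Check: 47 × 47 = 2209 ≡ 1 (mod 48) ✓

47⁻¹ ≡ 47 (mod 48)


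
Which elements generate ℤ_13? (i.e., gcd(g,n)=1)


g generates ℤ_n iff gcd(g,n) = 1
Checking each g ∈ {1,...,12}:
gcd(1,13) = 1
gcd(2,13) = 1
gcd(3,13) = 1
gcd(4,13) = 1
gcd(5,13) = 1
gcd(6,13) = 1
gcd(7,13) = 1
gcd(8,13) = 1
gcd(9,13) = 1
gcd(10,13) = 1
gcd(11,13) = 1
gcd(12,13) = 1
Generators: {1, 2, 3, 4, 5, 6, 7, 8, 9, 10, 11, 12}
Number of generators = φ(13) = 12

Generators of ℤ_13 = {1, 2, 3, 4, 5, 6, 7, 8, 9, 10, 11, 12}


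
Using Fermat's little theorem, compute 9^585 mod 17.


Fermat's little theorem: if p is prime and gcd(a,p)=1, then a^(p-1) ≡ 1 (mod p)
p = 17 is prime, gcd(9,17) = 1
Reduce exponent: 585 mod 16 = 9
So 9^585 ≡ 9^9 (mod 17)
9^9 mod 17 = 9

9^585 ≡ 9 (mod 17)


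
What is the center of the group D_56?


Z(G) = {g ∈ G | gx = xg for all x ∈ G}
For even n, Z(D_n) = {e, r^(n/2)}: the 180° rotation r^28 commutes with every reflection and rotation

Z(D_56) = {e, r^28}


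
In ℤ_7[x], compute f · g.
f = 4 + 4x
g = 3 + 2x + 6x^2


Expand and collect like terms; reduce coefficients mod 7:
x^0: 4·3 = 12 ≡ 5 (mod 7)
x^1: 4·2 + 4·3 = 20 ≡ 6 (mod 7)
x^2: 4·6 + 4·2 = 32 ≡ 4 (mod 7)
x^3: 4·6 = 24 ≡ 3 (mod 7)
Result: 5 + 6x + 4x^2 + 3x^3

f · g = 5 + 6x + 4x^2 + 3x^3


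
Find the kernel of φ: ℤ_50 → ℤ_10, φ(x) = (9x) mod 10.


Kernel = preimage of identity
ker(φ) = {x ∈ ℤ_50 : 9x ≡ 0 (mod 10)}. Since 10 | 50, φ is well-defined. The kernel is the cyclic subgroup ⟨10⟩ of ℤ_50 (order 5), i.e. {0, 10, 20, 30, 40}

ker(φ) = {0, 10, 20, 30, 40}


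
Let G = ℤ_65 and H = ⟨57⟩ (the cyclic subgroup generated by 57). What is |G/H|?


|⟨57⟩| = n / gcd(57, 65) = 65 / 1 = 65
H is normal (ℤ_65 is abelian).
|G/H| = |G| / |H| = 65 / 65 = 1

|G/H| = 1


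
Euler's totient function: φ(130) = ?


Factor n: 130 = 2 × 5 × 13
φ(n) = n · ∏(1 - 1/p) over distinct primes p | n
φ(130) = 130 · (1 - 1/2) · (1 - 1/5) · (1 - 1/13) = 48

φ(130) = 48


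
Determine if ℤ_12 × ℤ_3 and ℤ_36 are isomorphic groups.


Comparing ℤ_12 × ℤ_3 and ℤ_36:
gcd(12,3) = 3 ≠ 1. Max element order in ℤ_12×ℤ_3 is lcm(12,3) = 12 < 36, so it has no element of order 36

No, ℤ_12 × ℤ_3 ≇ ℤ_36


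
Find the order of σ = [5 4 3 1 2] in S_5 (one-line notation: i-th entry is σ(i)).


Cycle decomposition: (1 5 2 4)
Cycle lengths: 4
Order = lcm(4) = 4

ord(σ) = 4


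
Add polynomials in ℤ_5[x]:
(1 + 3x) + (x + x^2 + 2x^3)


Add coefficients mod 5:
x^0: 1 + 0 = 1 (mod 5)
x^1: 3 + 1 = 4 (mod 5)
x^2: 0 + 1 = 1 (mod 5)
x^3: 0 + 2 = 2 (mod 5)
Result: 1 + 4x + x^2 + 2x^3

f + g = 1 + 4x + x^2 + 2x^3


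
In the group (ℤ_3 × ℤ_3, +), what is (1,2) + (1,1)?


Operation: componentwise addition mod (3, 3)
(1,2) + (1,1) = ((a₁+b₁) mod 3, (a₂+b₂) mod 3) with a = (1,2), b = (1,1)

(1,2) + (1,1) = (2,0)


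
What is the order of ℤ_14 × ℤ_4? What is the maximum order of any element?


|ℤ_14 × ℤ_4| = 14 × 4 = 56
Max element order = lcm(14,4) = 28
Cyclic? No (gcd=2)

|ℤ_14×ℤ_4| = 56, max element order = 28


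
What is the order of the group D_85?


|D_n| = 2n (n rotations and n reflections)
|D_85| = 2×85 = 170

|D_85| = 170


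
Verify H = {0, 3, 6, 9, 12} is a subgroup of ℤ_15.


Subgroup test for H = {0, 3, 6, 9, 12} in (ℤ_15, +):
(1) 0 ∈ H? Yes
(2) Closure: for all a,b ∈ H, (a+b) mod 15 ∈ H? Yes
(3) Inverses: for all a ∈ H, -a mod 15 ∈ H? Yes

Yes, H is a subgroup of ℤ_15


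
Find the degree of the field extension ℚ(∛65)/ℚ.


∛65 has minimal polynomial x³ - 65 (irreducible over ℚ since 65 is not a perfect cube)

[ℚ(∛65)/ℚ] = 3


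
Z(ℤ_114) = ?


Z(G) = {g ∈ G | gx = xg for all x ∈ G}
ℤ_114 is abelian, so Z(G) = G

Z(ℤ_114) = ℤ_114


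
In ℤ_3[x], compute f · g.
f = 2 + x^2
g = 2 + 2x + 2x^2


Expand and collect like terms; reduce coefficients mod 3:
x^0: 2·2 = 4 ≡ 1 (mod 3)
x^1: 2·2 + 0·2 = 4 ≡ 1 (mod 3)
x^2: 2·2 + 0·2 + 1·2 = 6 ≡ 0 (mod 3)
x^3: 0·2 + 1·2 = 2 ≡ 2 (mod 3)
x^4: 1·2 = 2 ≡ 2 (mod 3)
Result: 1 + x + 2x^3 + 2x^4

f · g = 1 + x + 2x^3 + 2x^4


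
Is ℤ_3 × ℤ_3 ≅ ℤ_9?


Comparing ℤ_3 × ℤ_3 and ℤ_9:
gcd(3,3) = 3 ≠ 1. Max element order in ℤ_3×ℤ_3 is lcm(3,3) = 3 < 9, so it has no element of order 9

No, ℤ_3 × ℤ_3 ≇ ℤ_9


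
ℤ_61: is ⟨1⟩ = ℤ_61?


g generates ℤ_n iff gcd(g, n) = 1
gcd(1, 61) = 1
Since gcd = 1, 1 is a generator.

Yes, 1 generates ℤ_61


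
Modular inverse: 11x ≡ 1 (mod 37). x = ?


Use the extended Euclidean algorithm to write 1 = 11·s + 37·t; then s mod 37 is the inverse.
Euclidean algorithm:
  11 = 0·37 + 11
  37 = 3·11 + 4
  11 = 2·4 + 3
  4 = 1·3 + 1
  3 = 3·1 + 0
gcd(11,37) = 1
Back-substitution gives: 11·(-10) + 37·(3) = 1
So 11⁻¹ ≡ -10 ≡ 27 (mod 37)
Check: 11 × 27 = 297 ≡ 1 (mod 37) ✓

11⁻¹ ≡ 27 (mod 37)


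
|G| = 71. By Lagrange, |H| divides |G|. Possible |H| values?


Lagrange's theorem: |H| divides |G|
|G| = 71
Divisors of 71: 1, 71

Possible subgroup orders: {1, 71}


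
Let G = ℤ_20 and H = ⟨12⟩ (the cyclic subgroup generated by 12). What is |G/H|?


|⟨12⟩| = n / gcd(12, 20) = 20 / 4 = 5
H is normal (ℤ_20 is abelian).
|G/H| = |G| / |H| = 20 / 5 = 4

|G/H| = 4


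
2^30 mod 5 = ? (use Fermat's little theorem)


Fermat's little theorem: if p is prime and gcd(a,p)=1, then a^(p-1) ≡ 1 (mod p)
p = 5 is prime, gcd(2,5) = 1
Reduce exponent: 30 mod 4 = 2
So 2^30 ≡ 2^2 (mod 5)
2^2 mod 5 = 4

2^30 ≡ 4 (mod 5)


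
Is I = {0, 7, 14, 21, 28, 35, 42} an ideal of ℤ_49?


Check ideal conditions for I = {0, 7, 14, 21, 28, 35, 42} in ℤ_49:
(1) I is an additive subgroup? Yes
(2) For r ∈ ℤ_49 and a ∈ I: r·a ∈ I? Yes

Yes, I is an ideal of ℤ_49


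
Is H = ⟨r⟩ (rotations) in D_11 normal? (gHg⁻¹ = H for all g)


H = ⟨r⟩ (rotations) in D_11
The rotation subgroup ⟨r⟩ has index 2 in D_11, so it is normal

Yes, normal subgroup


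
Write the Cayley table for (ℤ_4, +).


Elements: {0, 1, 2, 3}
Operation: addition mod 4
Entry (a, b) = (a + b) mod 4

Cayley table:
  | 0 | 1 | 2 | 3
0 | 0 | 1 | 2 | 3
1 | 1 | 2 | 3 | 0
2 | 2 | 3 | 0 | 1
3 | 3 | 0 | 1 | 2


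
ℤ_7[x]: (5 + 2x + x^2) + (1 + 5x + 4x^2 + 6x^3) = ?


Add coefficients mod 7:
x^0: 5 + 1 = 6 (mod 7)
x^1: 2 + 5 = 0 (mod 7)
x^2: 1 + 4 = 5 (mod 7)
x^3: 0 + 6 = 6 (mod 7)
Result: 6 + 5x^2 + 6x^3

f + g = 6 + 5x^2 + 6x^3


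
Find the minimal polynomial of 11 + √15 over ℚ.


Let α = 11 + √15. Then α - 11 = √15, so (α - 11)² = 15, giving α² - 22α + 106 = 0. Degree 2 and α ∉ ℚ, so this is the minimal polynomial.

Minimal polynomial: x² - 22x + 106


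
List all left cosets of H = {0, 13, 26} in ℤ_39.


H = {0, 13, 26}, |H| = 3
Number of cosets = |G|/|H| = 39/3 = 13
0 + H = {0, 13, 26}
1 + H = {1, 14, 27}
2 + H = {2, 15, 28}
3 + H = {3, 16, 29}
4 + H = {4, 17, 30}
5 + H = {5, 18, 31}
6 + H = {6, 19, 32}
7 + H = {7, 20, 33}
8 + H = {8, 21, 34}
9 + H = {9, 22, 35}
10 + H = {10, 23, 36}
11 + H = {11, 24, 37}
12 + H = {12, 25, 38}

Cosets: 0+H={0,13,26}; 1+H={1,14,27}; 2+H={2,15,28}; 3+H={3,16,29}; 4+H={4,17,30}; 5+H={5,18,31}; 6+H={6,19,32}; 7+H={7,20,33}; 8+H={8,21,34}; 9+H={9,22,35}; 10+H={10,23,36}; 11+H={11,24,37}; 12+H={12,25,38}


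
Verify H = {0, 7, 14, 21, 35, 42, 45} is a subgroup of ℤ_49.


Subgroup test for H = {0, 7, 14, 21, 35, 42, 45} in (ℤ_49, +):
(1) 0 ∈ H? Yes
(2) Closure: for all a,b ∈ H, (a+b) mod 49 ∈ H? No  [counterexample: 7 + 21 = 28 ∉ H]
(3) Inverses: for all a ∈ H, -a mod 49 ∈ H? No

No, H is not a subgroup of ℤ_49


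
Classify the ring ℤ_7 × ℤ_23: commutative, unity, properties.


Direct product ring; commutative with unity (1,1); but (1,0)·(0,1) = (0,0) gives zero divisors, so not an integral domain
Commutative: Yes
Integral domain: No
Has unity: Yes

ℤ_7 × ℤ_23: Commutative=Yes, Unity=Yes


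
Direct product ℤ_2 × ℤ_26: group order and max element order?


|ℤ_2 × ℤ_26| = 2 × 26 = 52
Max element order = lcm(2,26) = 26
Cyclic? No (gcd=2)

|ℤ_2×ℤ_26| = 52, max element order = 26


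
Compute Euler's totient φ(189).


Factor n: 189 = 3^3 × 7
φ(n) = n · ∏(1 - 1/p) over distinct primes p | n
φ(189) = 189 · (1 - 1/3) · (1 - 1/7) = 108

φ(189) = 108


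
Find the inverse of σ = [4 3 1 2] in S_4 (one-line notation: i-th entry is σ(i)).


To find σ⁻¹, swap domain and range:
σ(1) = 4 → σ⁻¹(4) = 1
σ(2) = 3 → σ⁻¹(3) = 2
σ(3) = 1 → σ⁻¹(1) = 3
σ(4) = 2 → σ⁻¹(2) = 4

σ⁻¹ = [3 4 2 1]


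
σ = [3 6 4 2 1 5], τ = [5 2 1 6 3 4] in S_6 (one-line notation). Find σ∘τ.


σ∘τ: apply τ first, then σ
1 →τ 5 →σ 1
2 →τ 2 →σ 6
3 →τ 1 →σ 3
4 →τ 6 →σ 5
5 →τ 3 →σ 4
6 →τ 4 →σ 2

σ∘τ = [1 6 3 5 4 2]


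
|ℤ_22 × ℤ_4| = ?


|A × B| = |A| · |B|
|ℤ_22 × ℤ_4| = 22 × 4 = 88

|ℤ_22 × ℤ_4| = 88


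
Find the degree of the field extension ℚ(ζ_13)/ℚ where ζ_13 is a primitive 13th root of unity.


[ℚ(ζ_n):ℚ] = deg Φ_n(x) = φ(n). Here φ(13) = 12

[ℚ(ζ_13)/ℚ where ζ_13 is a primitive 13th root of unity] = 12


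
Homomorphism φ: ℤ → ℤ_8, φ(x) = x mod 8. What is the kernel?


Kernel = preimage of identity
ker(φ) = {x ∈ ℤ : x ≡ 0 (mod 8)} = 8ℤ = {0, ±8, ±16, ...}

ker(φ) = 8ℤ


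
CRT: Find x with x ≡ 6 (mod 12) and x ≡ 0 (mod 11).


m₁ = 12, m₂ = 11, gcd = 1, so CRT applies. M = m₁·m₂ = 132
Let M₁ = M/m₁ = 11, M₂ = M/m₂ = 12
Find y₁ ≡ M₁⁻¹ (mod m₁): 11⁻¹ ≡ 11 (mod 12)
Find y₂ ≡ M₂⁻¹ (mod m₂): 12⁻¹ ≡ 1 (mod 11)
x = a₁·M₁·y₁ + a₂·M₂·y₂ = 6·11·11 + 0·12·1 = 726
Reduce mod 132: x ≡ 66
Check: 66 mod 12 = 6 ✓, 66 mod 11 = 0 ✓

x ≡ 66 (mod 132)


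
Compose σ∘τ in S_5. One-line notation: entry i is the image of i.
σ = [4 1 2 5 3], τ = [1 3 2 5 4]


σ∘τ: apply τ first, then σ
1 →τ 1 →σ 4
2 →τ 3 →σ 2
3 →τ 2 →σ 1
4 →τ 5 →σ 3
5 →τ 4 →σ 5

σ∘τ = [4 2 1 3 5]


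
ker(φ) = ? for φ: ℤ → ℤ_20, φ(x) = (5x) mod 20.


Kernel = preimage of identity
ker(φ) = {x ∈ ℤ : 5x ≡ 0 (mod 20)}. gcd(5,20) = 5, so 5x ≡ 0 (mod 20) ⟺ x ≡ 0 (mod 20/5 = 4). Hence ker(φ) = 4ℤ

ker(φ) = 4ℤ


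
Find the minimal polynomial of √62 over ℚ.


√62 satisfies x² - 62 = 0, irreducible over ℚ since 62 is squarefree

Minimal polynomial: x² - 62


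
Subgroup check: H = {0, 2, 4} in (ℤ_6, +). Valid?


Subgroup test for H = {0, 2, 4} in (ℤ_6, +):
(1) 0 ∈ H? Yes
(2) Closure: for all a,b ∈ H, (a+b) mod 6 ∈ H? Yes
(3) Inverses: for all a ∈ H, -a mod 6 ∈ H? Yes

Yes, H is a subgroup of ℤ_6


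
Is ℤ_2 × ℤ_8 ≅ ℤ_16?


Comparing ℤ_2 × ℤ_8 and ℤ_16:
gcd(2,8) = 2 ≠ 1. Max element order in ℤ_2×ℤ_8 is lcm(2,8) = 8 < 16, so it has no element of order 16

No, ℤ_2 × ℤ_8 ≇ ℤ_16


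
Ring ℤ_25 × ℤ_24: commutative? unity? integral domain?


Direct product ring; commutative with unity (1,1); but (1,0)·(0,1) = (0,0) gives zero divisors, so not an integral domain
Commutative: Yes
Integral domain: No
Has unity: Yes

ℤ_25 × ℤ_24: Commutative=Yes, Unity=Yes


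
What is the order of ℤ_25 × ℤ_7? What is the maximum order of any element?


|ℤ_25 × ℤ_7| = 25 × 7 = 175
Max element order = lcm(25,7) = 175
Cyclic? Yes (gcd=1)

|ℤ_25×ℤ_7| = 175, max element order = 175


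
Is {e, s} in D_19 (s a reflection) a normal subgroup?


H = {e, s} in D_19 (s a reflection)
r·s·r⁻¹ = sr⁻² ≠ s for n ≥ 3, so {e, s} is not closed under conjugation

No, not a normal subgroup


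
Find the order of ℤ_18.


ℤ_n has n elements.

|ℤ_18| = 18


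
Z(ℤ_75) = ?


Z(G) = {g ∈ G | gx = xg for all x ∈ G}
ℤ_75 is abelian, so Z(G) = G

Z(ℤ_75) = ℤ_75


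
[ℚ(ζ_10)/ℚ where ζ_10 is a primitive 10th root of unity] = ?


[ℚ(ζ_n):ℚ] = deg Φ_n(x) = φ(n). Here φ(10) = 4

[ℚ(ζ_10)/ℚ where ζ_10 is a primitive 10th root of unity] = 4


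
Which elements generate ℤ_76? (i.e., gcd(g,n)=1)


g generates ℤ_n iff gcd(g,n) = 1
Prime factors of 76: 2, 19
Generators are g ∈ {1,...,75} not divisible by any of these primes.
Generators: {1, 3, 5, 7, 9, 11, 13, 15, 17, 21, 23, 25, 27, 29, 31, 33, 35, 37, 39, 41, 43, 45, 47, 49, 51, 53, 55, 59, 61, 63, 65, 67, 69, 71, 73, 75}
Number of generators = φ(76) = 36

Generators of ℤ_76 = {1, 3, 5, 7, 9, 11, 13, 15, 17, 21, 23, 25, 27, 29, 31, 33, 35, 37, 39, 41, 43, 45, 47, 49, 51, 53, 55, 59, 61, 63, 65, 67, 69, 71, 73, 75}


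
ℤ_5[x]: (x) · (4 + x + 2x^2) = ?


Expand and collect like terms; reduce coefficients mod 5:
x^0: 0·4 = 0 ≡ 0 (mod 5)
x^1: 0·1 + 1·4 = 4 ≡ 4 (mod 5)
x^2: 0·2 + 1·1 = 1 ≡ 1 (mod 5)
x^3: 1·2 = 2 ≡ 2 (mod 5)
Result: 4x + x^2 + 2x^3

f · g = 4x + x^2 + 2x^3


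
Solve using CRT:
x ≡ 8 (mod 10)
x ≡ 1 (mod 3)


m₁ = 10, m₂ = 3, gcd = 1, so CRT applies. M = m₁·m₂ = 30
Let M₁ = M/m₁ = 3, M₂ = M/m₂ = 10
Find y₁ ≡ M₁⁻¹ (mod m₁): 3⁻¹ ≡ 7 (mod 10)
Find y₂ ≡ M₂⁻¹ (mod m₂): 10⁻¹ ≡ 1 (mod 3)
x = a₁·M₁·y₁ + a₂·M₂·y₂ = 8·3·7 + 1·10·1 = 178
Reduce mod 30: x ≡ 28
Check: 28 mod 10 = 8 ✓, 28 mod 3 = 1 ✓

x ≡ 28 (mod 30)


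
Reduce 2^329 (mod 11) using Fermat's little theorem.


Fermat's little theorem: if p is prime and gcd(a,p)=1, then a^(p-1) ≡ 1 (mod p)
p = 11 is prime, gcd(2,11) = 1
Reduce exponent: 329 mod 10 = 9
So 2^329 ≡ 2^9 (mod 11)
2^9 mod 11 = 6

2^329 ≡ 6 (mod 11)


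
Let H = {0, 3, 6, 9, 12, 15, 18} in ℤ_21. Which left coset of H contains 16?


16 + H = {16 + h (mod 21) : h ∈ H}
16+0=16, 16+3=19, 16+6=1, 16+9=4, 16+12=7, 16+15=10, 16+18=13
16 + H = {1, 4, 7, 10, 13, 16, 19} = 1 + H

16 + H = {1, 4, 7, 10, 13, 16, 19}


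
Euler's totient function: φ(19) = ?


φ(n) = count of k ∈ {1,...,n} with gcd(k,n)=1
Coprimes to 19: {1, 2, 3, 4, 5, 6, 7, 8, 9, 10, 11, 12, 13, 14, 15, 16, 17, 18}
Count: 18

φ(19) = 18


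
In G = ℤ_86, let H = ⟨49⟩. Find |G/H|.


|⟨49⟩| = n / gcd(49, 86) = 86 / 1 = 86
H is normal (ℤ_86 is abelian).
|G/H| = |G| / |H| = 86 / 86 = 1

|G/H| = 1


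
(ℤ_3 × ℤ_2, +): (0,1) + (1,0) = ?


Operation: componentwise addition mod (3, 2)
(0,1) + (1,0) = ((a₁+b₁) mod 3, (a₂+b₂) mod 2) with a = (0,1), b = (1,0)

(0,1) + (1,0) = (1,1)


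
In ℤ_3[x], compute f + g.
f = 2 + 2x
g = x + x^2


Add coefficients mod 3:
x^0: 2 + 0 = 2 (mod 3)
x^1: 2 + 1 = 0 (mod 3)
x^2: 0 + 1 = 1 (mod 3)
Result: 2 + x^2

f + g = 2 + x^2


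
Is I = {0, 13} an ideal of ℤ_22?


Check ideal conditions for I = {0, 13} in ℤ_22:
(1) I is an additive subgroup? No
(2) For r ∈ ℤ_22 and a ∈ I: r·a ∈ I? No  [counterexample: r=2, a=13, r·a mod 22 = 4 ∉ I]

No, I is not an ideal of ℤ_22


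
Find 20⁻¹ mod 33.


Use the extended Euclidean algorithm to write 1 = 20·s + 33·t; then s mod 33 is the inverse.
Euclidean algorithm:
  20 = 0·33 + 20
  33 = 1·20 + 13
  20 = 1·13 + 7
  13 = 1·7 + 6
  7 = 1·6 + 1
  6 = 6·1 + 0
gcd(20,33) = 1
Back-substitution gives: 20·(5) + 33·(-3) = 1
So 20⁻¹ ≡ 5 ≡ 5 (mod 33)
Check: 20 × 5 = 100 ≡ 1 (mod 33) ✓

20⁻¹ ≡ 5 (mod 33)


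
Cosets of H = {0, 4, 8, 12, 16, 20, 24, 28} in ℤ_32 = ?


H = {0, 4, 8, 12, 16, 20, 24, 28}, |H| = 8
Number of cosets = |G|/|H| = 32/8 = 4
0 + H = {0, 4, 8, 12, 16, 20, 24, 28}
1 + H = {1, 5, 9, 13, 17, 21, 25, 29}
2 + H = {2, 6, 10, 14, 18, 22, 26, 30}
3 + H = {3, 7, 11, 15, 19, 23, 27, 31}

Cosets: 0+H={0,4,8,12,16,20,24,28}; 1+H={1,5,9,13,17,21,25,29}; 2+H={2,6,10,14,18,22,26,30}; 3+H={3,7,11,15,19,23,27,31}


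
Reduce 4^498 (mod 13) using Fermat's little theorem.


Fermat's little theorem: if p is prime and gcd(a,p)=1, then a^(p-1) ≡ 1 (mod p)
p = 13 is prime, gcd(4,13) = 1
Reduce exponent: 498 mod 12 = 6
So 4^498 ≡ 4^6 (mod 13)
4^6 mod 13 = 1

4^498 ≡ 1 (mod 13)


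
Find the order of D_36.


|D_n| = 2n (n rotations and n reflections)
|D_36| = 2×36 = 72

|D_36| = 72


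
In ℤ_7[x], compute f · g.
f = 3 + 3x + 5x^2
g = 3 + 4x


Expand and collect like terms; reduce coefficients mod 7:
x^0: 3·3 = 9 ≡ 2 (mod 7)
x^1: 3·4 + 3·3 = 21 ≡ 0 (mod 7)
x^2: 3·4 + 5·3 = 27 ≡ 6 (mod 7)
x^3: 5·4 = 20 ≡ 6 (mod 7)
Result: 2 + 6x^2 + 6x^3

f · g = 2 + 6x^2 + 6x^3


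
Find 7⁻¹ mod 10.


Use the extended Euclidean algorithm to write 1 = 7·s + 10·t; then s mod 10 is the inverse.
Euclidean algorithm:
  7 = 0·10 + 7
  10 = 1·7 + 3
  7 = 2·3 + 1
  3 = 3·1 + 0
gcd(7,10) = 1
Back-substitution gives: 7·(3) + 10·(-2) = 1
So 7⁻¹ ≡ 3 ≡ 3 (mod 10)
Check: 7 × 3 = 21 ≡ 1 (mod 10) ✓

7⁻¹ ≡ 3 (mod 10)


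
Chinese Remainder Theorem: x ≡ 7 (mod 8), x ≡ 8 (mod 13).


m₁ = 8, m₂ = 13, gcd = 1, so CRT applies. M = m₁·m₂ = 104
Let M₁ = M/m₁ = 13, M₂ = M/m₂ = 8
Find y₁ ≡ M₁⁻¹ (mod m₁): 13⁻¹ ≡ 5 (mod 8)
Find y₂ ≡ M₂⁻¹ (mod m₂): 8⁻¹ ≡ 5 (mod 13)
x = a₁·M₁·y₁ + a₂·M₂·y₂ = 7·13·5 + 8·8·5 = 775
Reduce mod 104: x ≡ 47
Check: 47 mod 8 = 7 ✓, 47 mod 13 = 8 ✓

x ≡ 47 (mod 104)


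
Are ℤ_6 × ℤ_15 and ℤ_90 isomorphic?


Comparing ℤ_6 × ℤ_15 and ℤ_90:
gcd(6,15) = 3 ≠ 1. Max element order in ℤ_6×ℤ_15 is lcm(6,15) = 30 < 90, so it has no element of order 90

No, ℤ_6 × ℤ_15 ≇ ℤ_90


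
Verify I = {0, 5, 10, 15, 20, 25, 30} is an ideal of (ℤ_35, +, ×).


Check ideal conditions for I = {0, 5, 10, 15, 20, 25, 30} in ℤ_35:
(1) I is an additive subgroup? Yes
(2) For r ∈ ℤ_35 and a ∈ I: r·a ∈ I? Yes

Yes, I is an ideal of ℤ_35


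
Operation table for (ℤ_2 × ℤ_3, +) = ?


Elements: {(0,0), (0,1), (0,2), (1,0), (1,1), (1,2)}
Operation: componentwise addition mod (2, 3)
Entry (a, b) = ((a₁+b₁) mod 2, (a₂+b₂) mod 3)

Cayley table:
      | (0,0) | (0,1) | (0,2) | (1,0) | (1,1) | (1,2)
(0,0) | (0,0) | (0,1) | (0,2) | (1,0) | (1,1) | (1,2)
(0,1) | (0,1) | (0,2) | (0,0) | (1,1) | (1,2) | (1,0)
(0,2) | (0,2) | (0,0) | (0,1) | (1,2) | (1,0) | (1,1)
(1,0) | (1,0) | (1,1) | (1,2) | (0,0) | (0,1) | (0,2)
(1,1) | (1,1) | (1,2) | (1,0) | (0,1) | (0,2) | (0,0)
(1,2) | (1,2) | (1,0) | (1,1) | (0,2) | (0,0) | (0,1)


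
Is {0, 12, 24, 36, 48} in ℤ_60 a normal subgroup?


H = {0, 12, 24, 36, 48} in ℤ_60
ℤ_60 is abelian; every subgroup of an abelian group is normal

Yes, normal subgroup


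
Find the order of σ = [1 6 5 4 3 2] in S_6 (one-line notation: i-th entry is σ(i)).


Cycle decomposition: (2 6) (3 5)
Cycle lengths: 2, 2
Order = lcm(2, 2) = 2

ord(σ) = 2


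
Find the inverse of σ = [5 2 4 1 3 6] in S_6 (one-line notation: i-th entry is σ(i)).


To find σ⁻¹, swap domain and range:
σ(1) = 5 → σ⁻¹(5) = 1
σ(2) = 2 → σ⁻¹(2) = 2
σ(3) = 4 → σ⁻¹(4) = 3
σ(4) = 1 → σ⁻¹(1) = 4
σ(5) = 3 → σ⁻¹(3) = 5
σ(6) = 6 → σ⁻¹(6) = 6

σ⁻¹ = [4 2 5 3 1 6]


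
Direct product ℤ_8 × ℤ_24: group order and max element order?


|ℤ_8 × ℤ_24| = 8 × 24 = 192
Max element order = lcm(8,24) = 24
Cyclic? No (gcd=8)

|ℤ_8×ℤ_24| = 192, max element order = 24


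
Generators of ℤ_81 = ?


g generates ℤ_n iff gcd(g,n) = 1
Prime factors of 81: 3
Generators are g ∈ {1,...,80} not divisible by any of these primes.
Generators: {1, 2, 4, 5, 7, 8, 10, 11, 13, 14, 16, 17, 19, 20, 22, 23, 25, 26, 28, 29, 31, 32, 34, 35, 37, 38, 40, 41, 43, 44, 46, 47, 49, 50, 52, 53, 55, 56, 58, 59, 61, 62, 64, 65, 67, 68, 70, 71, 73, 74, 76, 77, 79, 80}
Number of generators = φ(81) = 54

Generators of ℤ_81 = {1, 2, 4, 5, 7, 8, 10, 11, 13, 14, 16, 17, 19, 20, 22, 23, 25, 26, 28, 29, 31, 32, 34, 35, 37, 38, 40, 41, 43, 44, 46, 47, 49, 50, 52, 53, 55, 56, 58, 59, 61, 62, 64, 65, 67, 68, 70, 71, 73, 74, 76, 77, 79, 80}


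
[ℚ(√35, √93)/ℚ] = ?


[ℚ(√35,√93):ℚ] = [ℚ(√35,√93):ℚ(√35)]·[ℚ(√35):ℚ] = 2·2 = 4

[ℚ(√35, √93)/ℚ] = 4


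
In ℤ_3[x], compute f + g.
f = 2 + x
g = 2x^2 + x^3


Add coefficients mod 3:
x^0: 2 + 0 = 2 (mod 3)
x^1: 1 + 0 = 1 (mod 3)
x^2: 0 + 2 = 2 (mod 3)
x^3: 0 + 1 = 1 (mod 3)
Result: 2 + x + 2x^2 + x^3

f + g = 2 + x + 2x^2 + x^3


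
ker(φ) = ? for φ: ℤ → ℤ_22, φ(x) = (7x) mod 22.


Kernel = preimage of identity
ker(φ) = {x ∈ ℤ : 7x ≡ 0 (mod 22)}. gcd(7,22) = 1, so 7x ≡ 0 (mod 22) ⟺ x ≡ 0 (mod 22/1 = 22). Hence ker(φ) = 22ℤ

ker(φ) = 22ℤ


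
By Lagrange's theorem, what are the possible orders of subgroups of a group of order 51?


Lagrange's theorem: |H| divides |G|
|G| = 51
Divisors of 51: 1, 3, 17, 51

Possible subgroup orders: {1, 3, 17, 51}


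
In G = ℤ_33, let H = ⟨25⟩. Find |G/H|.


|⟨25⟩| = n / gcd(25, 33) = 33 / 1 = 33
H is normal (ℤ_33 is abelian).
|G/H| = |G| / |H| = 33 / 33 = 1

|G/H| = 1


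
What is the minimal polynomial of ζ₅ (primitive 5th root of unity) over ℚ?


ζ₅ is a root of Φ₅(x) = x⁴ + x³ + x² + x + 1, irreducible over ℚ

Minimal polynomial: x⁴ + x³ + x² + x + 1


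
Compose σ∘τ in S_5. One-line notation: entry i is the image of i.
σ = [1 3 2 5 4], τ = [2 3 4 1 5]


σ∘τ: apply τ first, then σ
1 →τ 2 →σ 3
2 →τ 3 →σ 2
3 →τ 4 →σ 5
4 →τ 1 →σ 1
5 →τ 5 →σ 4

σ∘τ = [3 2 5 1 4]


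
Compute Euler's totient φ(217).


Factor n: 217 = 7 × 31
φ(n) = n · ∏(1 - 1/p) over distinct primes p | n
φ(217) = 217 · (1 - 1/7) · (1 - 1/31) = 180

φ(217) = 180


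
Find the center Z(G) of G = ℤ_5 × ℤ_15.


Z(G) = {g ∈ G | gx = xg for all x ∈ G}
Direct product of abelian groups is abelian, so Z(G) = G

Z(ℤ_5 × ℤ_15) = ℤ_5 × ℤ_15


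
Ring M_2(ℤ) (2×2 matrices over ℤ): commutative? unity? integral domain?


Matrix multiplication is non-commutative for n ≥ 2; the identity matrix I is the unity; singular matrices give zero divisors, so not an integral domain
Commutative: No
Integral domain: No
Has unity: Yes

M_2(ℤ) (2×2 matrices over ℤ): Commutative=No, Unity=Yes


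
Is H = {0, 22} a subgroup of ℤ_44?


Subgroup test for H = {0, 22} in (ℤ_44, +):
(1) 0 ∈ H? Yes
(2) Closure: for all a,b ∈ H, (a+b) mod 44 ∈ H? Yes
(3) Inverses: for all a ∈ H, -a mod 44 ∈ H? Yes

Yes, H is a subgroup of ℤ_44


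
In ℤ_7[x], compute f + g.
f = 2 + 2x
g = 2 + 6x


Add coefficients mod 7:
x^0: 2 + 2 = 4 (mod 7)
x^1: 2 + 6 = 1 (mod 7)
Result: 4 + x

f + g = 4 + x


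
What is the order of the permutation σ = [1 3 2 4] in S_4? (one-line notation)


Cycle decomposition: (2 3)
Cycle lengths: 2
Order = lcm(2) = 2

ord(σ) = 2


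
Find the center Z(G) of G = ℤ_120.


Z(G) = {g ∈ G | gx = xg for all x ∈ G}
ℤ_120 is abelian, so Z(G) = G

Z(ℤ_120) = ℤ_120


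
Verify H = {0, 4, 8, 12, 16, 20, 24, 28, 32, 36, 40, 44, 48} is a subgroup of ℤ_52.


Subgroup test for H = {0, 4, 8, 12, 16, 20, 24, 28, 32, 36, 40, 44, 48} in (ℤ_52, +):
(1) 0 ∈ H? Yes
(2) Closure: for all a,b ∈ H, (a+b) mod 52 ∈ H? Yes
(3) Inverses: for all a ∈ H, -a mod 52 ∈ H? Yes

Yes, H is a subgroup of ℤ_52


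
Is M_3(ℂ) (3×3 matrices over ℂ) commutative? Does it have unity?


Matrix multiplication is non-commutative for n ≥ 2; the identity matrix I is the unity; singular matrices give zero divisors, so not an integral domain
Commutative: No
Integral domain: No
Has unity: Yes

M_3(ℂ) (3×3 matrices over ℂ): Commutative=No, Unity=Yes


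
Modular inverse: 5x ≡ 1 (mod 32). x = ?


Use the extended Euclidean algorithm to write 1 = 5·s + 32·t; then s mod 32 is the inverse.
Euclidean algorithm:
  5 = 0·32 + 5
  32 = 6·5 + 2
  5 = 2·2 + 1
  2 = 2·1 + 0
gcd(5,32) = 1
Back-substitution gives: 5·(13) + 32·(-2) = 1
So 5⁻¹ ≡ 13 ≡ 13 (mod 32)
Check: 5 × 13 = 65 ≡ 1 (mod 32) ✓

5⁻¹ ≡ 13 (mod 32)


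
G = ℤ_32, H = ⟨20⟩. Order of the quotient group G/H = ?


|⟨20⟩| = n / gcd(20, 32) = 32 / 4 = 8
H is normal (ℤ_32 is abelian).
|G/H| = |G| / |H| = 32 / 8 = 4

|G/H| = 4


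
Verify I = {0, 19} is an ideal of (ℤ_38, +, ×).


Check ideal conditions for I = {0, 19} in ℤ_38:
(1) I is an additive subgroup? Yes
(2) For r ∈ ℤ_38 and a ∈ I: r·a ∈ I? Yes

Yes, I is an ideal of ℤ_38


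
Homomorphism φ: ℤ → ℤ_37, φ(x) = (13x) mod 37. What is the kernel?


Kernel = preimage of identity
ker(φ) = {x ∈ ℤ : 13x ≡ 0 (mod 37)}. gcd(13,37) = 1, so 13x ≡ 0 (mod 37) ⟺ x ≡ 0 (mod 37/1 = 37). Hence ker(φ) = 37ℤ

ker(φ) = 37ℤ


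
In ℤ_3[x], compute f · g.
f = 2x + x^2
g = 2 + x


Expand and collect like terms; reduce coefficients mod 3:
x^0: 0·2 = 0 ≡ 0 (mod 3)
x^1: 0·1 + 2·2 = 4 ≡ 1 (mod 3)
x^2: 2·1 + 1·2 = 4 ≡ 1 (mod 3)
x^3: 1·1 = 1 ≡ 1 (mod 3)
Result: x + x^2 + x^3

f · g = x + x^2 + x^3


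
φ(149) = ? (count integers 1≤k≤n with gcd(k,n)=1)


Factor n: 149 = 149
φ(n) = n · ∏(1 - 1/p) over distinct primes p | n
φ(149) = 149 · (1 - 1/149) = 148

φ(149) = 148


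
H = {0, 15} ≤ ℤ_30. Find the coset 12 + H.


12 + H = {12 + h (mod 30) : h ∈ H}
12+0=12, 12+15=27

12 + H = {12, 27}


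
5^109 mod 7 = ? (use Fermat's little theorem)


Fermat's little theorem: if p is prime and gcd(a,p)=1, then a^(p-1) ≡ 1 (mod p)
p = 7 is prime, gcd(5,7) = 1
Reduce exponent: 109 mod 6 = 1
So 5^109 ≡ 5^1 (mod 7)
5^1 mod 7 = 5

5^109 ≡ 5 (mod 7)


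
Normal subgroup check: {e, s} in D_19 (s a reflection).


H = {e, s} in D_19 (s a reflection)
r·s·r⁻¹ = sr⁻² ≠ s for n ≥ 3, so {e, s} is not closed under conjugation

No, not a normal subgroup


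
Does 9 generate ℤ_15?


g generates ℤ_n iff gcd(g, n) = 1
gcd(9, 15) = 3
Since gcd = 3 ≠ 1, ⟨9⟩ has order 5 < 15, so 9 is not a generator.

No, 9 does not generate ℤ_15


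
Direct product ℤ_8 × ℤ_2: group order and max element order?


|ℤ_8 × ℤ_2| = 8 × 2 = 16
Max element order = lcm(8,2) = 8
Cyclic? No (gcd=2)

|ℤ_8×ℤ_2| = 16, max element order = 8


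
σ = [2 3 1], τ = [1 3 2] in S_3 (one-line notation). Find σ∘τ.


σ∘τ: apply τ first, then σ
1 →τ 1 →σ 2
2 →τ 3 →σ 1
3 →τ 2 →σ 3

σ∘τ = [2 1 3]


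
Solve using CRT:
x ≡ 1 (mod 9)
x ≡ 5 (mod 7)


m₁ = 9, m₂ = 7, gcd = 1, so CRT applies. M = m₁·m₂ = 63
Let M₁ = M/m₁ = 7, M₂ = M/m₂ = 9
Find y₁ ≡ M₁⁻¹ (mod m₁): 7⁻¹ ≡ 4 (mod 9)
Find y₂ ≡ M₂⁻¹ (mod m₂): 9⁻¹ ≡ 4 (mod 7)
x = a₁·M₁·y₁ + a₂·M₂·y₂ = 1·7·4 + 5·9·4 = 208
Reduce mod 63: x ≡ 19
Check: 19 mod 9 = 1 ✓, 19 mod 7 = 5 ✓

x ≡ 19 (mod 63)


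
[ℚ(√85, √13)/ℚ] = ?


[ℚ(√85,√13):ℚ] = [ℚ(√85,√13):ℚ(√85)]·[ℚ(√85):ℚ] = 2·2 = 4

[ℚ(√85, √13)/ℚ] = 4


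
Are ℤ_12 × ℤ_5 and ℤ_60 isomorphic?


Comparing ℤ_12 × ℤ_5 and ℤ_60:
gcd(12,5) = 1, so ℤ_12 × ℤ_5 ≅ ℤ_60 (CRT)

Yes, ℤ_12 × ℤ_5 ≅ ℤ_60


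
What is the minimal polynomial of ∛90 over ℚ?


∛90 satisfies x³ - 90 = 0, irreducible over ℚ (no rational root; 90 is not a perfect cube)

Minimal polynomial: x³ - 90


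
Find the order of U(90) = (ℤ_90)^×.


U(n) is the group of units mod n; |U(n)| = φ(n)
|U(90)| = φ(90) = 24

|U(90) = (ℤ_90)^×| = 24


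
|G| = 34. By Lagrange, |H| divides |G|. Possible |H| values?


Lagrange's theorem: |H| divides |G|
|G| = 34
Divisors of 34: 1, 2, 17, 34

Possible subgroup orders: {1, 2, 17, 34}


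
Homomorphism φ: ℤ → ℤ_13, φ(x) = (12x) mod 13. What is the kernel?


Kernel = preimage of identity
ker(φ) = {x ∈ ℤ : 12x ≡ 0 (mod 13)}. gcd(12,13) = 1, so 12x ≡ 0 (mod 13) ⟺ x ≡ 0 (mod 13/1 = 13). Hence ker(φ) = 13ℤ

ker(φ) = 13ℤ


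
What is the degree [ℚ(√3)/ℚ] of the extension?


√3 has minimal polynomial x² - 3 (irreducible over ℚ since 3 is squarefree)

[ℚ(√3)/ℚ] = 2


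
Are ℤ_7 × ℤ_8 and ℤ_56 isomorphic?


Comparing ℤ_7 × ℤ_8 and ℤ_56:
gcd(7,8) = 1, so ℤ_7 × ℤ_8 ≅ ℤ_56 (CRT)

Yes, ℤ_7 × ℤ_8 ≅ ℤ_56


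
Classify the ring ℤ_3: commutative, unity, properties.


ℤ_3 is a commutative ring with unity 1; 3 is prime, so ℤ_3 is a field (hence an integral domain)
Commutative: Yes
Integral domain: Yes
Has unity: Yes

ℤ_3: Commutative=Yes, Unity=Yes


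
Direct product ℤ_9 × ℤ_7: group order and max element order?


|ℤ_9 × ℤ_7| = 9 × 7 = 63
Max element order = lcm(9,7) = 63
Cyclic? Yes (gcd=1)

|ℤ_9×ℤ_7| = 63, max element order = 63


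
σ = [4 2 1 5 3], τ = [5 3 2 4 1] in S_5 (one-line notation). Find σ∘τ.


σ∘τ: apply τ first, then σ
1 →τ 5 →σ 3
2 →τ 3 →σ 1
3 →τ 2 →σ 2
4 →τ 4 →σ 5
5 →τ 1 →σ 4

σ∘τ = [3 1 2 5 4]


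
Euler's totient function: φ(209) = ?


Factor n: 209 = 11 × 19
φ(n) = n · ∏(1 - 1/p) over distinct primes p | n
φ(209) = 209 · (1 - 1/11) · (1 - 1/19) = 180

φ(209) = 180


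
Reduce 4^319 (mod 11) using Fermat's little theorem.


Fermat's little theorem: if p is prime and gcd(a,p)=1, then a^(p-1) ≡ 1 (mod p)
p = 11 is prime, gcd(4,11) = 1
Reduce exponent: 319 mod 10 = 9
So 4^319 ≡ 4^9 (mod 11)
4^9 mod 11 = 3

4^319 ≡ 3 (mod 11)


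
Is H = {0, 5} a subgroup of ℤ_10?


Subgroup test for H = {0, 5} in (ℤ_10, +):
(1) 0 ∈ H? Yes
(2) Closure: for all a,b ∈ H, (a+b) mod 10 ∈ H? Yes
(3) Inverses: for all a ∈ H, -a mod 10 ∈ H? Yes

Yes, H is a subgroup of ℤ_10


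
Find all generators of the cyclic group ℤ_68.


g generates ℤ_n iff gcd(g,n) = 1
Prime factors of 68: 2, 17
Generators are g ∈ {1,...,67} not divisible by any of these primes.
Generators: {1, 3, 5, 7, 9, 11, 13, 15, 19, 21, 23, 25, 27, 29, 31, 33, 35, 37, 39, 41, 43, 45, 47, 49, 53, 55, 57, 59, 61, 63, 65, 67}
Number of generators = φ(68) = 32

Generators of ℤ_68 = {1, 3, 5, 7, 9, 11, 13, 15, 19, 21, 23, 25, 27, 29, 31, 33, 35, 37, 39, 41, 43, 45, 47, 49, 53, 55, 57, 59, 61, 63, 65, 67}


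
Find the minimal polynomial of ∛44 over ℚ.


∛44 satisfies x³ - 44 = 0, irreducible over ℚ (no rational root; 44 is not a perfect cube)

Minimal polynomial: x³ - 44


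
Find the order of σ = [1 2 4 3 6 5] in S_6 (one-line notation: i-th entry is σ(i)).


Cycle decomposition: (3 4) (5 6)
Cycle lengths: 2, 2
Order = lcm(2, 2) = 2

ord(σ) = 2


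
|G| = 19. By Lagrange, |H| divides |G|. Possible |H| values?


Lagrange's theorem: |H| divides |G|
|G| = 19
Divisors of 19: 1, 19

Possible subgroup orders: {1, 19}


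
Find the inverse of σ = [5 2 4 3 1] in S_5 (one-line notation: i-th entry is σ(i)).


To find σ⁻¹, swap domain and range:
σ(1) = 5 → σ⁻¹(5) = 1
σ(2) = 2 → σ⁻¹(2) = 2
σ(3) = 4 → σ⁻¹(4) = 3
σ(4) = 3 → σ⁻¹(3) = 4
σ(5) = 1 → σ⁻¹(1) = 5

σ⁻¹ = [5 2 4 3 1]


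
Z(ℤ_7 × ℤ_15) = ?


Z(G) = {g ∈ G | gx = xg for all x ∈ G}
Direct product of abelian groups is abelian, so Z(G) = G

Z(ℤ_7 × ℤ_15) = ℤ_7 × ℤ_15


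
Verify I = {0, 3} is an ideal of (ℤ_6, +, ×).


Check ideal conditions for I = {0, 3} in ℤ_6:
(1) I is an additive subgroup? Yes
(2) For r ∈ ℤ_6 and a ∈ I: r·a ∈ I? Yes

Yes, I is an ideal of ℤ_6


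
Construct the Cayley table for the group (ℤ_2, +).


Elements: {0, 1}
Operation: addition mod 2
Entry (a, b) = (a + b) mod 2

Cayley table:
  | 0 | 1
0 | 0 | 1
1 | 1 | 0


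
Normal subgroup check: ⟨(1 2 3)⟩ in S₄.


H = ⟨(1 2 3)⟩ in S₄
(1 4)(1 2 3)(1 4)⁻¹ = (4 2 3) ∉ ⟨(1 2 3)⟩

No, not a normal subgroup


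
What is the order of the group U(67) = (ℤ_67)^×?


U(n) is the group of units mod n; |U(n)| = φ(n)
|U(67)| = φ(67) = 66

|U(67) = (ℤ_67)^×| = 66


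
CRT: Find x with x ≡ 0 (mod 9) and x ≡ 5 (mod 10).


m₁ = 9, m₂ = 10, gcd = 1, so CRT applies. M = m₁·m₂ = 90
Let M₁ = M/m₁ = 10, M₂ = M/m₂ = 9
Find y₁ ≡ M₁⁻¹ (mod m₁): 10⁻¹ ≡ 1 (mod 9)
Find y₂ ≡ M₂⁻¹ (mod m₂): 9⁻¹ ≡ 9 (mod 10)
x = a₁·M₁·y₁ + a₂·M₂·y₂ = 0·10·1 + 5·9·9 = 405
Reduce mod 90: x ≡ 45
Check: 45 mod 9 = 0 ✓, 45 mod 10 = 5 ✓

x ≡ 45 (mod 90)


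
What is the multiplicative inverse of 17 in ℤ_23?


Use the extended Euclidean algorithm to write 1 = 17·s + 23·t; then s mod 23 is the inverse.
Euclidean algorithm:
  17 = 0·23 + 17
  23 = 1·17 + 6
  17 = 2·6 + 5
  6 = 1·5 + 1
  5 = 5·1 + 0
gcd(17,23) = 1
Back-substitution gives: 17·(-4) + 23·(3) = 1
So 17⁻¹ ≡ -4 ≡ 19 (mod 23)
Check: 17 × 19 = 323 ≡ 1 (mod 23) ✓

17⁻¹ ≡ 19 (mod 23)


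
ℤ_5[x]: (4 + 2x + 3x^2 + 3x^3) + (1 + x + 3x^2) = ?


Add coefficients mod 5:
x^0: 4 + 1 = 0 (mod 5)
x^1: 2 + 1 = 3 (mod 5)
x^2: 3 + 3 = 1 (mod 5)
x^3: 3 + 0 = 3 (mod 5)
Result: 3x + x^2 + 3x^3

f + g = 3x + x^2 + 3x^3


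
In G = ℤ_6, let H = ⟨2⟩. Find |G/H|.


|⟨2⟩| = n / gcd(2, 6) = 6 / 2 = 3
H is normal (ℤ_6 is abelian).
|G/H| = |G| / |H| = 6 / 3 = 2

|G/H| = 2


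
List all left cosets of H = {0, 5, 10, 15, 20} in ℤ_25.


H = {0, 5, 10, 15, 20}, |H| = 5
Number of cosets = |G|/|H| = 25/5 = 5
0 + H = {0, 5, 10, 15, 20}
1 + H = {1, 6, 11, 16, 21}
2 + H = {2, 7, 12, 17, 22}
3 + H = {3, 8, 13, 18, 23}
4 + H = {4, 9, 14, 19, 24}

Cosets: 0+H={0,5,10,15,20}; 1+H={1,6,11,16,21}; 2+H={2,7,12,17,22}; 3+H={3,8,13,18,23}; 4+H={4,9,14,19,24}


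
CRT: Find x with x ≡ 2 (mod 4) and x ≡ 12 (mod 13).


m₁ = 4, m₂ = 13, gcd = 1, so CRT applies. M = m₁·m₂ = 52
Let M₁ = M/m₁ = 13, M₂ = M/m₂ = 4
Find y₁ ≡ M₁⁻¹ (mod m₁): 13⁻¹ ≡ 1 (mod 4)
Find y₂ ≡ M₂⁻¹ (mod m₂): 4⁻¹ ≡ 10 (mod 13)
x = a₁·M₁·y₁ + a₂·M₂·y₂ = 2·13·1 + 12·4·10 = 506
Reduce mod 52: x ≡ 38
Check: 38 mod 4 = 2 ✓, 38 mod 13 = 12 ✓

x ≡ 38 (mod 52)


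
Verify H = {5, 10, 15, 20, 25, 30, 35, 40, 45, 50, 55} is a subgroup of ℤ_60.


Subgroup test for H = {5, 10, 15, 20, 25, 30, 35, 40, 45, 50, 55} in (ℤ_60, +):
(1) 0 ∈ H? No
(2) Closure: for all a,b ∈ H, (a+b) mod 60 ∈ H? No  [counterexample: 5 + 55 = 0 ∉ H]
(3) Inverses: for all a ∈ H, -a mod 60 ∈ H? Yes

No, H is not a subgroup of ℤ_60


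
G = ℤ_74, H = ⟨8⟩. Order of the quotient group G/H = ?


|⟨8⟩| = n / gcd(8, 74) = 74 / 2 = 37
H is normal (ℤ_74 is abelian).
|G/H| = |G| / |H| = 74 / 37 = 2

|G/H| = 2


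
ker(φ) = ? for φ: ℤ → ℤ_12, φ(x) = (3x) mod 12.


Kernel = preimage of identity
ker(φ) = {x ∈ ℤ : 3x ≡ 0 (mod 12)}. gcd(3,12) = 3, so 3x ≡ 0 (mod 12) ⟺ x ≡ 0 (mod 12/3 = 4). Hence ker(φ) = 4ℤ

ker(φ) = 4ℤ


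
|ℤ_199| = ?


ℤ_n has n elements.

|ℤ_199| = 199


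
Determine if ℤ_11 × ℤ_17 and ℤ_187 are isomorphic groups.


Comparing ℤ_11 × ℤ_17 and ℤ_187:
gcd(11,17) = 1, so ℤ_11 × ℤ_17 ≅ ℤ_187 (CRT)

Yes, ℤ_11 × ℤ_17 ≅ ℤ_187


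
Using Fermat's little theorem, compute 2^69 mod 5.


Fermat's little theorem: if p is prime and gcd(a,p)=1, then a^(p-1) ≡ 1 (mod p)
p = 5 is prime, gcd(2,5) = 1
Reduce exponent: 69 mod 4 = 1
So 2^69 ≡ 2^1 (mod 5)
2^1 mod 5 = 2

2^69 ≡ 2 (mod 5)
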